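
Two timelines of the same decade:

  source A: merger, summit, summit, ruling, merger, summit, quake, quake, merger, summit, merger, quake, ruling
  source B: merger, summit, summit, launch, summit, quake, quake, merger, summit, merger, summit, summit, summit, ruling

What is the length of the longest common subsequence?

10

One common subsequence of length 10: merger (source A #1, source B #1) → summit (source A #2, source B #2) → summit (source A #3, source B #3) → summit (source A #6, source B #5) → quake (source A #7, source B #6) → quake (source A #8, source B #7) → merger (source A #9, source B #8) → summit (source A #10, source B #9) → merger (source A #11, source B #10) → ruling (source A #13, source B #14), and the DP table's final entry dp[13][14] is also 10, so no common subsequence is longer.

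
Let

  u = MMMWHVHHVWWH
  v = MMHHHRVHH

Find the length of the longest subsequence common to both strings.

7

Pick M [2,1], M [3,2], H [5,3], H [7,4], H [8,5], V [9,7], H [12,9]; all 7 characters appear in both, in order. Since dp[12][9] = 7, nothing longer is possible.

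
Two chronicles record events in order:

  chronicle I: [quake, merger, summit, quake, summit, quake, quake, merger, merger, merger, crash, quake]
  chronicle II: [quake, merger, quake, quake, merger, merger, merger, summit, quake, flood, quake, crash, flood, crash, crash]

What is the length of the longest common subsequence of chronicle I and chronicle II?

One common subsequence of length 8: quake at chronicle I[1]=chronicle II[1]; then merger at chronicle I[2]=chronicle II[2]; then quake at chronicle I[6]=chronicle II[3]; then quake at chronicle I[7]=chronicle II[4]; then merger at chronicle I[8]=chronicle II[5]; then merger at chronicle I[9]=chronicle II[6]; then merger at chronicle I[10]=chronicle II[7]; then crash at chronicle I[11]=chronicle II[15], and the DP table's final entry dp[12][15] is also 8, so no common subsequence is longer.

8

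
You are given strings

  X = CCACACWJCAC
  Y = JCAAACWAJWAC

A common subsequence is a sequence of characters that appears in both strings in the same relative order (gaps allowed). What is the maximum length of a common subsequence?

One common subsequence of length 8: C (X #1, Y #2); then A (X #3, Y #4); then A (X #5, Y #5); then C (X #6, Y #6); then W (X #7, Y #7); then J (X #8, Y #9); then A (X #10, Y #11); then C (X #11, Y #12). dp[11][12] = 8 confirms this is the maximum.

8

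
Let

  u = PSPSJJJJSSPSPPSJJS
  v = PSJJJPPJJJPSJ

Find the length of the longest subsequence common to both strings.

Taking P (u #3, v #1); then S (u #4, v #2); then J (u #6, v #3); then J (u #7, v #4); then J (u #8, v #5); then P (u #11, v #6); then P (u #13, v #7); then P (u #14, v #11); then S (u #15, v #12); then J (u #17, v #13) gives a common subsequence of length 10. The LCS DP gives dp[18][13] = 10, so this is optimal.

10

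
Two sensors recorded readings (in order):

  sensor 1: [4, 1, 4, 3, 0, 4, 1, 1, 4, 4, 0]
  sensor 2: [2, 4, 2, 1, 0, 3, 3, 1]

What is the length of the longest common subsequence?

4

Pick 4 at sensor 1[1]=sensor 2[2], then 1 at sensor 1[2]=sensor 2[4], then 3 at sensor 1[4]=sensor 2[7], then 1 at sensor 1[8]=sensor 2[8]; all 4 values appear in both, in order, and the DP table's final entry dp[11][8] is also 4, so no common subsequence is longer.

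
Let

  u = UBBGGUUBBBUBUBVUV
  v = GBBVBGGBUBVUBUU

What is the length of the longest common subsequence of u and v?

One common subsequence of length 10: B [2,3], then B [3,5], then G [4,6], then G [5,7], then U [7,9], then B [8,10], then U [11,12], then B [12,13], then U [13,14], then U [16,15]. The LCS DP gives dp[17][15] = 10, so this is optimal.

10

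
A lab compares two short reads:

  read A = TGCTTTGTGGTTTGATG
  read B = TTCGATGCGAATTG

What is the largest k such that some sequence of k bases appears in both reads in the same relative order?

9

Pick T at read A[1]=read B[2] → C at read A[3]=read B[3] → G at read A[7]=read B[4] → T at read A[8]=read B[6] → G at read A[9]=read B[7] → G at read A[10]=read B[9] → T at read A[13]=read B[12] → T at read A[16]=read B[13] → G at read A[17]=read B[14]; all 9 bases appear in both, in order. dp[17][14] = 9 confirms this is the maximum.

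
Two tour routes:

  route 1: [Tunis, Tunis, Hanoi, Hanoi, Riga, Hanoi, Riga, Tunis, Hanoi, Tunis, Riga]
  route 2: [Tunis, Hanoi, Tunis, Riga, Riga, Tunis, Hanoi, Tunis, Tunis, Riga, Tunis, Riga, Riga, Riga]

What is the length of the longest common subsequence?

8

Match Tunis at route 1[1]=route 2[1], then Tunis at route 1[2]=route 2[3], then Riga at route 1[5]=route 2[4], then Riga at route 1[7]=route 2[5], then Tunis at route 1[8]=route 2[6], then Hanoi at route 1[9]=route 2[7], then Tunis at route 1[10]=route 2[11], then Riga at route 1[11]=route 2[14] — 8 stops in the same relative order in both. The LCS DP gives dp[11][14] = 8, so this is optimal.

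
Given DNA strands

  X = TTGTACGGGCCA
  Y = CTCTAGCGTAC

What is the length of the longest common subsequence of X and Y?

Match T (X #1, Y #2), T (X #2, Y #4), G (X #3, Y #8), T (X #4, Y #9), A (X #5, Y #10), C (X #11, Y #11) — 6 bases in the same relative order in both, and the DP table's final entry dp[12][11] is also 6, so no common subsequence is longer.

6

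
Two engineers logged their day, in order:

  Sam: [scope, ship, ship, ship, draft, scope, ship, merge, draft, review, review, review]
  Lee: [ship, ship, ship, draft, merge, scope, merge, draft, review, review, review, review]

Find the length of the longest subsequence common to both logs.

10

Taking ship at Sam[2]=Lee[1] → ship at Sam[3]=Lee[2] → ship at Sam[4]=Lee[3] → draft at Sam[5]=Lee[4] → scope at Sam[6]=Lee[6] → merge at Sam[8]=Lee[7] → draft at Sam[9]=Lee[8] → review at Sam[10]=Lee[10] → review at Sam[11]=Lee[11] → review at Sam[12]=Lee[12] gives a common subsequence of length 10. Since dp[12][12] = 10, nothing longer is possible.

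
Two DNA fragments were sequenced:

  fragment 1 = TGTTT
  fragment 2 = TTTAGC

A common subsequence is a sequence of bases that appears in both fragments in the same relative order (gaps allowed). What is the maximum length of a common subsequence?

Pick T at fragment 1[1]=fragment 2[1]; then T at fragment 1[3]=fragment 2[2]; then T at fragment 1[4]=fragment 2[3]; all 3 bases appear in both, in order. The LCS DP gives dp[5][6] = 3, so this is optimal.

3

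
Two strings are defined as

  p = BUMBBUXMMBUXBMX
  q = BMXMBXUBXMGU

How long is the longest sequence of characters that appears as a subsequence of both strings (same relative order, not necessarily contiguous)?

8

Match B (p #1, q #1), M (p #3, q #2), X (p #7, q #3), M (p #9, q #4), B (p #10, q #5), U (p #11, q #7), X (p #12, q #9), M (p #14, q #10) — 8 characters in the same relative order in both. The LCS DP gives dp[15][12] = 8, so this is optimal.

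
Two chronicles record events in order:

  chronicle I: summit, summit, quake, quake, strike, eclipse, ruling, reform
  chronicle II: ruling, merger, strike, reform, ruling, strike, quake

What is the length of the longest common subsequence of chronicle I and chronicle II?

2

Match strike [5,3], ruling [7,5] — 2 events in the same relative order in both. Since dp[8][7] = 2, nothing longer is possible.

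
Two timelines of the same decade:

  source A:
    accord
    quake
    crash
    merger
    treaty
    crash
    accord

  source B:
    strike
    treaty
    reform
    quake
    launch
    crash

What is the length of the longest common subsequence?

2

Taking quake [2,4], crash [6,6] gives a common subsequence of length 2. The LCS DP gives dp[7][6] = 2, so this is optimal.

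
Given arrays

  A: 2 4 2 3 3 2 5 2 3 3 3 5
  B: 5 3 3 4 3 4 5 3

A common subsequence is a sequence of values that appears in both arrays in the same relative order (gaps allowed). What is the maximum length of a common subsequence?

5

Pick 5 [7,1], 3 [9,2], 3 [10,3], 3 [11,5], 5 [12,7]; all 5 values appear in both, in order. The LCS DP gives dp[12][8] = 5, so this is optimal.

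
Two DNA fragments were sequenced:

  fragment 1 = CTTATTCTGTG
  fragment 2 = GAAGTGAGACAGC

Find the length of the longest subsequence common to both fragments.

4

Taking T [2,5]; then A [4,9]; then C [7,10]; then G [9,12] gives a common subsequence of length 4. The LCS DP gives dp[11][13] = 4, so this is optimal.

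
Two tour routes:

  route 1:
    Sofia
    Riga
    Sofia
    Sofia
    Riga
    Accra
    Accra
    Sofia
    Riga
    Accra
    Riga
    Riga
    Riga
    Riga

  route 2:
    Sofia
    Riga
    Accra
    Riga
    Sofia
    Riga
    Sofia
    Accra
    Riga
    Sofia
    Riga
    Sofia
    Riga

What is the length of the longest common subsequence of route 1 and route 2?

Pick Sofia at route 1[1]=route 2[1]; then Riga at route 1[2]=route 2[4]; then Sofia at route 1[4]=route 2[5]; then Riga at route 1[5]=route 2[6]; then Sofia at route 1[8]=route 2[7]; then Accra at route 1[10]=route 2[8]; then Riga at route 1[11]=route 2[9]; then Riga at route 1[12]=route 2[11]; then Riga at route 1[14]=route 2[13]; all 9 stops appear in both, in order. The LCS DP gives dp[14][13] = 9, so this is optimal.

9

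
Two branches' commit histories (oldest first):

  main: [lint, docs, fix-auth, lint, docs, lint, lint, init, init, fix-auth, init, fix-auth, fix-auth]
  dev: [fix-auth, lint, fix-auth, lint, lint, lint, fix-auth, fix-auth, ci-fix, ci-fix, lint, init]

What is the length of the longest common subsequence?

7

Pick lint at main[1]=dev[2], then fix-auth at main[3]=dev[3], then lint at main[4]=dev[4], then lint at main[6]=dev[5], then lint at main[7]=dev[6], then fix-auth at main[10]=dev[8], then init at main[11]=dev[12]; all 7 commits appear in both, in order. dp[13][12] = 7 confirms this is the maximum.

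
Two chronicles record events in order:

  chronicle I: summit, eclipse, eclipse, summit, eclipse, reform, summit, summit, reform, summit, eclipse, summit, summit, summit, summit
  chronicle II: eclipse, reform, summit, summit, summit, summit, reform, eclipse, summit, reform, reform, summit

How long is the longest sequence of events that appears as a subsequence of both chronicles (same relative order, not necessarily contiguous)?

8

Pick summit (chronicle I #1, chronicle II #3), summit (chronicle I #4, chronicle II #4), summit (chronicle I #7, chronicle II #5), summit (chronicle I #8, chronicle II #6), reform (chronicle I #9, chronicle II #7), eclipse (chronicle I #11, chronicle II #8), summit (chronicle I #12, chronicle II #9), summit (chronicle I #15, chronicle II #12); all 8 events appear in both, in order. dp[15][12] = 8 confirms this is the maximum.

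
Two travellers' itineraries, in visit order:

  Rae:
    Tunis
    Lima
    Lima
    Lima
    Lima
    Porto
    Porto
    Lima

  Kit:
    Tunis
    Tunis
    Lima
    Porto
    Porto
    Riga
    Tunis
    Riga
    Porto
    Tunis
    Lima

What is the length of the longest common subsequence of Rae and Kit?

Match Tunis [1,2] → Lima [2,3] → Porto [6,5] → Porto [7,9] → Lima [8,11] — 5 stops in the same relative order in both, and the DP table's final entry dp[8][11] is also 5, so no common subsequence is longer.

5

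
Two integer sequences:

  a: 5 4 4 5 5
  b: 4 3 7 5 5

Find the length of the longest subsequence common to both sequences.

3

Taking 4 (a #2, b #1), 5 (a #4, b #4), 5 (a #5, b #5) gives a common subsequence of length 3, and the DP table's final entry dp[5][5] is also 3, so no common subsequence is longer.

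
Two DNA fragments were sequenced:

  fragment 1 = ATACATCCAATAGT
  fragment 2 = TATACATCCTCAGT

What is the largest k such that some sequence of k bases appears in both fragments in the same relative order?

Taking A [1,2] → T [2,3] → A [3,4] → C [4,5] → A [5,6] → T [6,7] → C [7,8] → C [8,9] → T [11,10] → A [12,12] → G [13,13] → T [14,14] gives a common subsequence of length 12. Since dp[14][14] = 12, nothing longer is possible.

12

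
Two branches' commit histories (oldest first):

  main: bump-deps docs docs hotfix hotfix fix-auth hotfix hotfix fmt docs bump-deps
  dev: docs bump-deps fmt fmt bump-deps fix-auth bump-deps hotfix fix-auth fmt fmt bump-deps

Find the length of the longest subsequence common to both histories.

Taking bump-deps at main[1]=dev[7]; then hotfix at main[5]=dev[8]; then fix-auth at main[6]=dev[9]; then fmt at main[9]=dev[11]; then bump-deps at main[11]=dev[12] gives a common subsequence of length 5. The LCS DP gives dp[11][12] = 5, so this is optimal.

5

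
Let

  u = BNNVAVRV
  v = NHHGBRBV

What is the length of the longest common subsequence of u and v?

Taking B at u[1]=v[5] → R at u[7]=v[6] → V at u[8]=v[8] gives a common subsequence of length 3. The LCS DP gives dp[8][8] = 3, so this is optimal.

3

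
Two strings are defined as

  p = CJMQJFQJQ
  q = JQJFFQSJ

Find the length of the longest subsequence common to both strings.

6

Pick J [2,1], then Q [4,2], then J [5,3], then F [6,5], then Q [7,6], then J [8,8]; all 6 characters appear in both, in order. dp[9][8] = 6 confirms this is the maximum.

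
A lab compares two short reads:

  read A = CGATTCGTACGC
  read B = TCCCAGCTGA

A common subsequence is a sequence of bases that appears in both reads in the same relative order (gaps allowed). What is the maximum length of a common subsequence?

Let dp[i][j] be the LCS length of the first i bases of read A and the first j bases of read B. dp[i][j] = dp[i-1][j-1]+1 when the i-th and j-th bases match, else max(dp[i-1][j], dp[i][j-1]).
    ·  T  C  C  C  A  G  C  T  G  A
 ·  0  0  0  0  0  0  0  0  0  0  0
 C  0  0  1  1  1  1  1  1  1  1  1
 G  0  0  1  1  1  1  2  2  2  2  2
 A  0  0  1  1  1  2  2  2  2  2  3
 T  0  1  1  1  1  2  2  2  3  3  3
 T  0  1  1  1  1  2  2  2  3  3  3
 C  0  1  2  2  2  2  2  3  3  3  3
 G  0  1  2  2  2  2  3  3  3  4  4
 T  0  1  2  2  2  2  3  3  4  4  4
 A  0  1  2  2  2  3  3  3  4  4  5
 C  0  1  2  3  3  3  3  4  4  4  5
 G  0  1  2  3  3  3  4  4  4  5  5
 C  0  1  2  3  4  4  4  5  5  5  5
dp[12][10] = 5. One LCS (by backtracking along matches): CGTGA.

5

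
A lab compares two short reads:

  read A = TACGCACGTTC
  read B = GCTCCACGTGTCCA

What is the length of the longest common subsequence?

Pick T (read A #1, read B #3), then C (read A #3, read B #4), then C (read A #5, read B #5), then A (read A #6, read B #6), then C (read A #7, read B #7), then G (read A #8, read B #8), then T (read A #9, read B #9), then T (read A #10, read B #11), then C (read A #11, read B #13); all 9 bases appear in both, in order. dp[11][14] = 9 confirms this is the maximum.

9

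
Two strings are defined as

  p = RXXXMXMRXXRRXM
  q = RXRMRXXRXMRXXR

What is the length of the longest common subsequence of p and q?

10

Taking R [1,1] → X [2,2] → X [3,6] → X [4,7] → X [6,9] → M [7,10] → R [8,11] → X [9,12] → X [10,13] → R [12,14] gives a common subsequence of length 10. The LCS DP gives dp[14][14] = 10, so this is optimal.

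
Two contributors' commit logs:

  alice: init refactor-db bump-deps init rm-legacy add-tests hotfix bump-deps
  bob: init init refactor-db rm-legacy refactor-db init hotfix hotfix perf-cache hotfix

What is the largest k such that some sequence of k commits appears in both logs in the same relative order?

4

Pick init at alice[1]=bob[2], then refactor-db at alice[2]=bob[5], then init at alice[4]=bob[6], then hotfix at alice[7]=bob[10]; all 4 commits appear in both, in order. Since dp[8][10] = 4, nothing longer is possible.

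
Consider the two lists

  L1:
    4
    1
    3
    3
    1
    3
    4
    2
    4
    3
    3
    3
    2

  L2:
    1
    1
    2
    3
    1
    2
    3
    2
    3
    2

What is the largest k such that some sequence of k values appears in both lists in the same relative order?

Pick 1 [2,2], 3 [4,4], 1 [5,5], 3 [6,7], 2 [8,8], 3 [12,9], 2 [13,10]; all 7 values appear in both, in order, and the DP table's final entry dp[13][10] is also 7, so no common subsequence is longer.

7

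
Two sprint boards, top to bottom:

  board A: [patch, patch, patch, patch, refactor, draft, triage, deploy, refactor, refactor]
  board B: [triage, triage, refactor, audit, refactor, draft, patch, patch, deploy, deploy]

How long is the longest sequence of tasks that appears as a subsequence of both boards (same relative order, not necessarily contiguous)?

3

Pick patch at board A[1]=board B[7]; then patch at board A[2]=board B[8]; then deploy at board A[8]=board B[10]; all 3 tasks appear in both, in order. dp[10][10] = 3 confirms this is the maximum.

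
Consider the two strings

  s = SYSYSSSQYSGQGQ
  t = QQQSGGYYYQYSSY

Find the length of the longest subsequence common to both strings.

6

Match S [1,4], Y [2,9], Y [4,11], S [6,12], S [7,13], Y [9,14] — 6 characters in the same relative order in both, and the DP table's final entry dp[14][14] is also 6, so no common subsequence is longer.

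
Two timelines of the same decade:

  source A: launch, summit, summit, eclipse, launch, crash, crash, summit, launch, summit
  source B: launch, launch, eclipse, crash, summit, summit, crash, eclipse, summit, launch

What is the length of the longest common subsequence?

Taking launch [1,2], summit [2,5], summit [3,6], eclipse [4,8], summit [8,9], launch [9,10] gives a common subsequence of length 6. The LCS DP gives dp[10][10] = 6, so this is optimal.

6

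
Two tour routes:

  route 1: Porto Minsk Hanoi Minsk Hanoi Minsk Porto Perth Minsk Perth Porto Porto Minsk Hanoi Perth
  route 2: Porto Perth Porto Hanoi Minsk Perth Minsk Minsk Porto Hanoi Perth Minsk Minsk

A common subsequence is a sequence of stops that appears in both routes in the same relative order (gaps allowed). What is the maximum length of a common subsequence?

Taking Porto at route 1[1]=route 2[3] → Minsk at route 1[2]=route 2[5] → Minsk at route 1[4]=route 2[7] → Minsk at route 1[6]=route 2[8] → Porto at route 1[7]=route 2[9] → Perth at route 1[8]=route 2[11] → Minsk at route 1[9]=route 2[12] → Minsk at route 1[13]=route 2[13] gives a common subsequence of length 8, and the DP table's final entry dp[15][13] is also 8, so no common subsequence is longer.

8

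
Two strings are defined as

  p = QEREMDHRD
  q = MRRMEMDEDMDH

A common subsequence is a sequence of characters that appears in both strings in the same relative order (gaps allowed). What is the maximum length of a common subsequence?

5

Taking E [2,5] → E [4,8] → M [5,10] → D [6,11] → H [7,12] gives a common subsequence of length 5. Since dp[9][12] = 5, nothing longer is possible.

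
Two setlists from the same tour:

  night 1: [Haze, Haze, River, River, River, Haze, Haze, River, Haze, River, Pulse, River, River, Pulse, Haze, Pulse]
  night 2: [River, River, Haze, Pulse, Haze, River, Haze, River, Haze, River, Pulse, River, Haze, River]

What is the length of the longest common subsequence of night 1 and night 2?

10

Taking Haze [1,3]; then Haze [2,5]; then River [5,6]; then Haze [7,7]; then River [8,8]; then Haze [9,9]; then River [10,10]; then Pulse [11,11]; then River [12,12]; then River [13,14] gives a common subsequence of length 10. Since dp[16][14] = 10, nothing longer is possible.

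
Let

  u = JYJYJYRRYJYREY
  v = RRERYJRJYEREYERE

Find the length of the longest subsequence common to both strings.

8

Match Y (u #2, v #5), then J (u #3, v #6), then J (u #5, v #8), then Y (u #6, v #9), then R (u #7, v #11), then Y (u #9, v #13), then R (u #12, v #15), then E (u #13, v #16) — 8 characters in the same relative order in both, and the DP table's final entry dp[14][16] is also 8, so no common subsequence is longer.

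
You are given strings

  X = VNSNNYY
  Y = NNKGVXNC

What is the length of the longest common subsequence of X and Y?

One common subsequence of length 3: N [2,1]; then N [4,2]; then N [5,7]. dp[7][8] = 3 confirms this is the maximum.

3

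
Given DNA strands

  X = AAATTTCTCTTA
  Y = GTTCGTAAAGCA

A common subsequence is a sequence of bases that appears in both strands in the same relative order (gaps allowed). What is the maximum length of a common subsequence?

6

Taking T [5,2], then T [6,3], then C [7,4], then T [8,6], then C [9,11], then A [12,12] gives a common subsequence of length 6, and the DP table's final entry dp[12][12] is also 6, so no common subsequence is longer.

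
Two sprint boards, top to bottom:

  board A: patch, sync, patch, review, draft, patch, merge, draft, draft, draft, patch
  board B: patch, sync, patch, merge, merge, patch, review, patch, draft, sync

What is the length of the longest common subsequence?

One common subsequence of length 6: patch (board A #1, board B #1), sync (board A #2, board B #2), patch (board A #3, board B #6), review (board A #4, board B #7), patch (board A #6, board B #8), draft (board A #8, board B #9). Since dp[11][10] = 6, nothing longer is possible.

6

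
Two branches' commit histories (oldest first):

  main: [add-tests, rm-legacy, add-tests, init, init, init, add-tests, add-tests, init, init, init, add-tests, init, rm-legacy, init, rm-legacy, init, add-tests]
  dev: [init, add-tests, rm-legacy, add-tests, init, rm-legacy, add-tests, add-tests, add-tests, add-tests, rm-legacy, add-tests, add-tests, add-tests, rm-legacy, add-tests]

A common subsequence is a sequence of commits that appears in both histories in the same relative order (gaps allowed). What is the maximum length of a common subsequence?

Pick add-tests [1,2], rm-legacy [2,3], add-tests [3,4], init [4,5], add-tests [7,8], add-tests [8,9], add-tests [12,10], rm-legacy [14,11], rm-legacy [16,15], add-tests [18,16]; all 10 commits appear in both, in order, and the DP table's final entry dp[18][16] is also 10, so no common subsequence is longer.

10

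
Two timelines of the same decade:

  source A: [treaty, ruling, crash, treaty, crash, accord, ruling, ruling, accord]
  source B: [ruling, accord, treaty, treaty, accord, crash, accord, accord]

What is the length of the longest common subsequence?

5

Pick treaty (source A #1, source B #3); then treaty (source A #4, source B #4); then crash (source A #5, source B #6); then accord (source A #6, source B #7); then accord (source A #9, source B #8); all 5 events appear in both, in order, and the DP table's final entry dp[9][8] is also 5, so no common subsequence is longer.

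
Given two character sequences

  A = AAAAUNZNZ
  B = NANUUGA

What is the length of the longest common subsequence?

2

Taking A at A[1]=B[2] → A at A[4]=B[7] gives a common subsequence of length 2. The LCS DP gives dp[9][7] = 2, so this is optimal.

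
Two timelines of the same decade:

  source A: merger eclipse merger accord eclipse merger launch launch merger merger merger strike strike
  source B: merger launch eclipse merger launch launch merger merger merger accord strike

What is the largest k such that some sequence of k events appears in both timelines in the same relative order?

9

Match merger at source A[1]=source B[1], eclipse at source A[5]=source B[3], merger at source A[6]=source B[4], launch at source A[7]=source B[5], launch at source A[8]=source B[6], merger at source A[9]=source B[7], merger at source A[10]=source B[8], merger at source A[11]=source B[9], strike at source A[13]=source B[11] — 9 events in the same relative order in both. Since dp[13][11] = 9, nothing longer is possible.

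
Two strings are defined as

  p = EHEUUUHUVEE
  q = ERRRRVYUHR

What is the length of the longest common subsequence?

Let dp[i][j] be the LCS length of the first i characters of p and the first j characters of q. dp[i][j] = dp[i-1][j-1]+1 when the i-th and j-th characters match, else max(dp[i-1][j], dp[i][j-1]).
    ·  E  R  R  R  R  V  Y  U  H  R
 ·  0  0  0  0  0  0  0  0  0  0  0
 E  0  1  1  1  1  1  1  1  1  1  1
 H  0  1  1  1  1  1  1  1  1  2  2
 E  0  1  1  1  1  1  1  1  1  2  2
 U  0  1  1  1  1  1  1  1  2  2  2
 U  0  1  1  1  1  1  1  1  2  2  2
 U  0  1  1  1  1  1  1  1  2  2  2
 H  0  1  1  1  1  1  1  1  2  3  3
 U  0  1  1  1  1  1  1  1  2  3  3
 V  0  1  1  1  1  1  2  2  2  3  3
 E  0  1  1  1  1  1  2  2  2  3  3
 E  0  1  1  1  1  1  2  2  2  3  3
dp[11][10] = 3. One LCS (by backtracking along matches): EUH.

3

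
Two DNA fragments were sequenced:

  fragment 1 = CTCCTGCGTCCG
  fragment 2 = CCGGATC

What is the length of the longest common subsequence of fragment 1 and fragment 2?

6

Let dp[i][j] be the LCS length of the first i bases of fragment 1 and the first j bases of fragment 2. dp[i][j] = dp[i-1][j-1]+1 when the i-th and j-th bases match, else max(dp[i-1][j], dp[i][j-1]).
    ·  C  C  G  G  A  T  C
 ·  0  0  0  0  0  0  0  0
 C  0  1  1  1  1  1  1  1
 T  0  1  1  1  1  1  2  2
 C  0  1  2  2  2  2  2  3
 C  0  1  2  2  2  2  2  3
 T  0  1  2  2  2  2  3  3
 G  0  1  2  3  3  3  3  3
 C  0  1  2  3  3  3  3  4
 G  0  1  2  3  4  4  4  4
 T  0  1  2  3  4  4  5  5
 C  0  1  2  3  4  4  5  6
 C  0  1  2  3  4  4  5  6
 G  0  1  2  3  4  4  5  6
dp[12][7] = 6. One LCS (by backtracking along matches): CCGGTC.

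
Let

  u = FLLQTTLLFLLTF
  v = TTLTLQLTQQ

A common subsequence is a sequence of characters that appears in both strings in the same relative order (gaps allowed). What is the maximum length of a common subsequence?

6

Taking T at u[5]=v[1], then T at u[6]=v[2], then L at u[7]=v[3], then L at u[8]=v[5], then L at u[11]=v[7], then T at u[12]=v[8] gives a common subsequence of length 6. The LCS DP gives dp[13][10] = 6, so this is optimal.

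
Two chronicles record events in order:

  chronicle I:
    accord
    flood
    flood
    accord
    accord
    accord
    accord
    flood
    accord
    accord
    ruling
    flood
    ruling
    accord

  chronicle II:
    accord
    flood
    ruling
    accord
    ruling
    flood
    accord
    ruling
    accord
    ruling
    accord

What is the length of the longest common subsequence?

Taking accord [1,1], then flood [2,2], then accord [4,4], then flood [8,6], then accord [9,7], then accord [10,9], then ruling [13,10], then accord [14,11] gives a common subsequence of length 8. dp[14][11] = 8 confirms this is the maximum.

8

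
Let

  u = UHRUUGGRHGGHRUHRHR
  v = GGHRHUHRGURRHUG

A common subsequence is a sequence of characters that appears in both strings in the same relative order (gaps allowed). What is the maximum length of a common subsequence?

Pick G [6,1], then G [7,2], then R [8,4], then H [9,5], then H [12,7], then R [13,8], then U [14,10], then R [16,12], then H [17,13]; all 9 characters appear in both, in order. The LCS DP gives dp[18][15] = 9, so this is optimal.

9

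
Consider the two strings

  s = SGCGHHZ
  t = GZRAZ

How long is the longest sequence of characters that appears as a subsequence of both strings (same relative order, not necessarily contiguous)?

2

Let dp[i][j] be the LCS length of the first i characters of s and the first j characters of t. dp[i][j] = dp[i-1][j-1]+1 when the i-th and j-th characters match, else max(dp[i-1][j], dp[i][j-1]).
    ·  G  Z  R  A  Z
 ·  0  0  0  0  0  0
 S  0  0  0  0  0  0
 G  0  1  1  1  1  1
 C  0  1  1  1  1  1
 G  0  1  1  1  1  1
 H  0  1  1  1  1  1
 H  0  1  1  1  1  1
 Z  0  1  2  2  2  2
dp[7][5] = 2. One LCS (by backtracking along matches): GZ.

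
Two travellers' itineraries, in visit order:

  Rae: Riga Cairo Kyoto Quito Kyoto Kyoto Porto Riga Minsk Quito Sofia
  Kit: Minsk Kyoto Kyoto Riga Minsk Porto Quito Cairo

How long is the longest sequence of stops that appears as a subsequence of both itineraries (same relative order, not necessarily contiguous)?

5

Taking Kyoto (Rae #5, Kit #2), Kyoto (Rae #6, Kit #3), Riga (Rae #8, Kit #4), Minsk (Rae #9, Kit #5), Quito (Rae #10, Kit #7) gives a common subsequence of length 5, and the DP table's final entry dp[11][8] is also 5, so no common subsequence is longer.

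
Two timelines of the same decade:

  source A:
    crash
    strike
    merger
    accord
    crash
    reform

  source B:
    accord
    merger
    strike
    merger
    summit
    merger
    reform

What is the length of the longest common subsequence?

3

Match strike at source A[2]=source B[3], then merger at source A[3]=source B[6], then reform at source A[6]=source B[7] — 3 events in the same relative order in both, and the DP table's final entry dp[6][7] is also 3, so no common subsequence is longer.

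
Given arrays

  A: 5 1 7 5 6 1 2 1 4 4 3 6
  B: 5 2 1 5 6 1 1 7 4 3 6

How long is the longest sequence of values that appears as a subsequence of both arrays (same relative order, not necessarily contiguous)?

Pick 5 (A #1, B #1), 1 (A #2, B #3), 5 (A #4, B #4), 6 (A #5, B #5), 1 (A #6, B #6), 1 (A #8, B #7), 4 (A #10, B #9), 3 (A #11, B #10), 6 (A #12, B #11); all 9 values appear in both, in order. Since dp[12][11] = 9, nothing longer is possible.

9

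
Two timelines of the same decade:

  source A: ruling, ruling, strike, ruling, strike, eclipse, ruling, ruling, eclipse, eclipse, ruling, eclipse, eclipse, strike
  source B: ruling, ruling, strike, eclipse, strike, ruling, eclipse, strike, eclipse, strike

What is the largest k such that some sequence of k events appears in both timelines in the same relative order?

Match ruling at source A[1]=source B[1], then ruling at source A[2]=source B[2], then strike at source A[3]=source B[3], then strike at source A[5]=source B[5], then ruling at source A[8]=source B[6], then eclipse at source A[9]=source B[7], then eclipse at source A[13]=source B[9], then strike at source A[14]=source B[10] — 8 events in the same relative order in both. dp[14][10] = 8 confirms this is the maximum.

8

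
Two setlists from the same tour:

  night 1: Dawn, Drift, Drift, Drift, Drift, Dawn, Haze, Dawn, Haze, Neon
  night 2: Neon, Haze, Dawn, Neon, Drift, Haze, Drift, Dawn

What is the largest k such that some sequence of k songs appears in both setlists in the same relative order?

4

Pick Dawn (night 1 #1, night 2 #3) → Drift (night 1 #2, night 2 #5) → Drift (night 1 #5, night 2 #7) → Dawn (night 1 #8, night 2 #8); all 4 songs appear in both, in order. The LCS DP gives dp[10][8] = 4, so this is optimal.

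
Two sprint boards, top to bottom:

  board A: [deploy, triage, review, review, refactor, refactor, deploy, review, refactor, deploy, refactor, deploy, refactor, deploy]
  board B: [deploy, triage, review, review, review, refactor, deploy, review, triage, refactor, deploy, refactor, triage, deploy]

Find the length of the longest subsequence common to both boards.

Taking deploy at board A[1]=board B[1], triage at board A[2]=board B[2], review at board A[3]=board B[4], review at board A[4]=board B[5], refactor at board A[6]=board B[6], deploy at board A[7]=board B[7], review at board A[8]=board B[8], refactor at board A[9]=board B[10], deploy at board A[10]=board B[11], refactor at board A[11]=board B[12], deploy at board A[14]=board B[14] gives a common subsequence of length 11. dp[14][14] = 11 confirms this is the maximum.

11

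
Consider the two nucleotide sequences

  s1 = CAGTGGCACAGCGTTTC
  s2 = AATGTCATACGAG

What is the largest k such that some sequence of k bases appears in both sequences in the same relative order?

Pick A [2,2]; then G [3,4]; then T [4,5]; then C [7,6]; then A [8,9]; then C [9,10]; then A [10,12]; then G [13,13]; all 8 bases appear in both, in order, and the DP table's final entry dp[17][13] is also 8, so no common subsequence is longer.

8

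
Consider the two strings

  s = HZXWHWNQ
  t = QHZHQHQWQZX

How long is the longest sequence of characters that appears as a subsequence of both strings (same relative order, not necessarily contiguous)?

Let dp[i][j] be the LCS length of the first i characters of s and the first j characters of t. dp[i][j] = dp[i-1][j-1]+1 when the i-th and j-th characters match, else max(dp[i-1][j], dp[i][j-1]).
    ·  Q  H  Z  H  Q  H  Q  W  Q  Z  X
 ·  0  0  0  0  0  0  0  0  0  0  0  0
 H  0  0  1  1  1  1  1  1  1  1  1  1
 Z  0  0  1  2  2  2  2  2  2  2  2  2
 X  0  0  1  2  2  2  2  2  2  2  2  3
 W  0  0  1  2  2  2  2  2  3  3  3  3
 H  0  0  1  2  3  3  3  3  3  3  3  3
 W  0  0  1  2  3  3  3  3  4  4  4  4
 N  0  0  1  2  3  3  3  3  4  4  4  4
 Q  0  1  1  2  3  4  4  4  4  5  5  5
dp[8][11] = 5. One LCS (by backtracking along matches): HZHWQ.

5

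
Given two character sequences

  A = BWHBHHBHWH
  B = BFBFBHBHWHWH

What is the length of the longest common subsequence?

Match B (A #1, B #5); then H (A #3, B #6); then B (A #4, B #7); then H (A #5, B #8); then H (A #8, B #10); then W (A #9, B #11); then H (A #10, B #12) — 7 characters in the same relative order in both, and the DP table's final entry dp[10][12] is also 7, so no common subsequence is longer.

7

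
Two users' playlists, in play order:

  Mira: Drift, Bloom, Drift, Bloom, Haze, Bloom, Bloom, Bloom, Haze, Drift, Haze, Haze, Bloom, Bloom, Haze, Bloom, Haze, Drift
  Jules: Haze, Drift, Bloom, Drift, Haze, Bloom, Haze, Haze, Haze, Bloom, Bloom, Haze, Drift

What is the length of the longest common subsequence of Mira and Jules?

One common subsequence of length 12: Drift [1,2] → Bloom [2,3] → Drift [3,4] → Haze [5,5] → Bloom [8,6] → Haze [9,7] → Haze [11,8] → Haze [12,9] → Bloom [14,10] → Bloom [16,11] → Haze [17,12] → Drift [18,13]. Since dp[18][13] = 12, nothing longer is possible.

12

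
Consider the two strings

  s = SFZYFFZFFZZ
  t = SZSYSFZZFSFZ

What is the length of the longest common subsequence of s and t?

8

One common subsequence of length 8: S at s[1]=t[1] → Z at s[3]=t[2] → Y at s[4]=t[4] → F at s[5]=t[6] → Z at s[7]=t[8] → F at s[8]=t[9] → F at s[9]=t[11] → Z at s[11]=t[12]. Since dp[11][12] = 8, nothing longer is possible.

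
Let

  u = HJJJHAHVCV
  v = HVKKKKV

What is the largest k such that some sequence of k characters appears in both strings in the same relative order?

3

Let dp[i][j] be the LCS length of the first i characters of u and the first j characters of v. dp[i][j] = dp[i-1][j-1]+1 when the i-th and j-th characters match, else max(dp[i-1][j], dp[i][j-1]).
    ·  H  V  K  K  K  K  V
 ·  0  0  0  0  0  0  0  0
 H  0  1  1  1  1  1  1  1
 J  0  1  1  1  1  1  1  1
 J  0  1  1  1  1  1  1  1
 J  0  1  1  1  1  1  1  1
 H  0  1  1  1  1  1  1  1
 A  0  1  1  1  1  1  1  1
 H  0  1  1  1  1  1  1  1
 V  0  1  2  2  2  2  2  2
 C  0  1  2  2  2  2  2  2
 V  0  1  2  2  2  2  2  3
dp[10][7] = 3. One LCS (by backtracking along matches): HVV.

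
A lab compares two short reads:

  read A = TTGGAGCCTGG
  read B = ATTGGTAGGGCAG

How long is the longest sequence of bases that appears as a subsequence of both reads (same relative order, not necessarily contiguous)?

8

Let dp[i][j] be the LCS length of the first i bases of read A and the first j bases of read B. dp[i][j] = dp[i-1][j-1]+1 when the i-th and j-th bases match, else max(dp[i-1][j], dp[i][j-1]).
    ·  A  T  T  G  G  T  A  G  G  G  C  A  G
 ·  0  0  0  0  0  0  0  0  0  0  0  0  0  0
 T  0  0  1  1  1  1  1  1  1  1  1  1  1  1
 T  0  0  1  2  2  2  2  2  2  2  2  2  2  2
 G  0  0  1  2  3  3  3  3  3  3  3  3  3  3
 G  0  0  1  2  3  4  4  4  4  4  4  4  4  4
 A  0  1  1  2  3  4  4  5  5  5  5  5  5  5
 G  0  1  1  2  3  4  4  5  6  6  6  6  6  6
 C  0  1  1  2  3  4  4  5  6  6  6  7  7  7
 C  0  1  1  2  3  4  4  5  6  6  6  7  7  7
 T  0  1  2  2  3  4  5  5  6  6  6  7  7  7
 G  0  1  2  2  3  4  5  5  6  7  7  7  7  8
 G  0  1  2  2  3  4  5  5  6  7  8  8  8  8
dp[11][13] = 8. One LCS (by backtracking along matches): TTGGAGCG.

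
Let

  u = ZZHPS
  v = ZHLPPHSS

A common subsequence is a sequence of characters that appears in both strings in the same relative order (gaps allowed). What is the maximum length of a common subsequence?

4

Let dp[i][j] be the LCS length of the first i characters of u and the first j characters of v. dp[i][j] = dp[i-1][j-1]+1 when the i-th and j-th characters match, else max(dp[i-1][j], dp[i][j-1]).
    ·  Z  H  L  P  P  H  S  S
 ·  0  0  0  0  0  0  0  0  0
 Z  0  1  1  1  1  1  1  1  1
 Z  0  1  1  1  1  1  1  1  1
 H  0  1  2  2  2  2  2  2  2
 P  0  1  2  2  3  3  3  3  3
 S  0  1  2  2  3  3  3  4  4
dp[5][8] = 4. One LCS (by backtracking along matches): ZHPS.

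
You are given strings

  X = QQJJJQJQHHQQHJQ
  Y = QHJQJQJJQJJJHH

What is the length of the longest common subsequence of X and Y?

9

One common subsequence of length 9: Q (X #1, Y #1), Q (X #2, Y #4), J (X #3, Y #5), J (X #4, Y #7), J (X #5, Y #8), Q (X #6, Y #9), J (X #7, Y #12), H (X #10, Y #13), H (X #13, Y #14). The LCS DP gives dp[15][14] = 9, so this is optimal.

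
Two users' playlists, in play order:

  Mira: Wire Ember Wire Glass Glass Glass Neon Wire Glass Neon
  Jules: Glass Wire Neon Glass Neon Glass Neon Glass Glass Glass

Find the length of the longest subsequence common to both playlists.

One common subsequence of length 5: Wire at Mira[1]=Jules[2], Glass at Mira[4]=Jules[6], Glass at Mira[5]=Jules[8], Glass at Mira[6]=Jules[9], Glass at Mira[9]=Jules[10]. Since dp[10][10] = 5, nothing longer is possible.

5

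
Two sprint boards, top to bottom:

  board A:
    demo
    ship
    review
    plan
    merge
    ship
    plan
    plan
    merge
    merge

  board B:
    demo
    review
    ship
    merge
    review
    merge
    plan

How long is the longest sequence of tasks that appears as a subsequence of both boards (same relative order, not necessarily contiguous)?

5

One common subsequence of length 5: demo at board A[1]=board B[1] → ship at board A[2]=board B[3] → review at board A[3]=board B[5] → merge at board A[5]=board B[6] → plan at board A[8]=board B[7]. The LCS DP gives dp[10][7] = 5, so this is optimal.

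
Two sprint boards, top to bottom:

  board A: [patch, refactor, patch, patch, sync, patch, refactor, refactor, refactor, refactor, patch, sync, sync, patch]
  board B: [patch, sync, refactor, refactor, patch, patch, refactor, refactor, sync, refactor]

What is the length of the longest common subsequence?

7

Match patch (board A #1, board B #1), refactor (board A #2, board B #4), patch (board A #4, board B #5), patch (board A #6, board B #6), refactor (board A #7, board B #7), refactor (board A #8, board B #8), refactor (board A #10, board B #10) — 7 tasks in the same relative order in both. dp[14][10] = 7 confirms this is the maximum.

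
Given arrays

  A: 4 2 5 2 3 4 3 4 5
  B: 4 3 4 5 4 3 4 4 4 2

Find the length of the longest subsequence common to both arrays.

Let dp[i][j] be the LCS length of the first i values of A and the first j values of B. dp[i][j] = dp[i-1][j-1]+1 when the i-th and j-th values match, else max(dp[i-1][j], dp[i][j-1]).
    ·  4  3  4  5  4  3  4  4  4  2
 ·  0  0  0  0  0  0  0  0  0  0  0
 4  0  1  1  1  1  1  1  1  1  1  1
 2  0  1  1  1  1  1  1  1  1  1  2
 5  0  1  1  1  2  2  2  2  2  2  2
 2  0  1  1  1  2  2  2  2  2  2  3
 3  0  1  2  2  2  2  3  3  3  3  3
 4  0  1  2  3  3  3  3  4  4  4  4
 3  0  1  2  3  3  3  4  4  4  4  4
 4  0  1  2  3  3  4  4  5  5  5  5
 5  0  1  2  3  4  4  4  5  5  5  5
dp[9][10] = 5. One LCS (by backtracking along matches): 4, 5, 3, 4, 4.

5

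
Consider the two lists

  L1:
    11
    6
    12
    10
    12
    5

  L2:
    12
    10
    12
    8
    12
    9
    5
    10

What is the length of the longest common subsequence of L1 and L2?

4

Pick 12 (L1 #3, L2 #1) → 10 (L1 #4, L2 #2) → 12 (L1 #5, L2 #5) → 5 (L1 #6, L2 #7); all 4 values appear in both, in order. The LCS DP gives dp[6][8] = 4, so this is optimal.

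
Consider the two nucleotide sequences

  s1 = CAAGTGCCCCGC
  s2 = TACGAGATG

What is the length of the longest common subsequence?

Taking C [1,3], then A [2,5], then A [3,7], then T [5,8], then G [11,9] gives a common subsequence of length 5, and the DP table's final entry dp[12][9] is also 5, so no common subsequence is longer.

5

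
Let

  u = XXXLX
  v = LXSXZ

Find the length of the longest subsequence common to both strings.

2

Taking X (u #1, v #2) → X (u #2, v #4) gives a common subsequence of length 2, and the DP table's final entry dp[5][5] is also 2, so no common subsequence is longer.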